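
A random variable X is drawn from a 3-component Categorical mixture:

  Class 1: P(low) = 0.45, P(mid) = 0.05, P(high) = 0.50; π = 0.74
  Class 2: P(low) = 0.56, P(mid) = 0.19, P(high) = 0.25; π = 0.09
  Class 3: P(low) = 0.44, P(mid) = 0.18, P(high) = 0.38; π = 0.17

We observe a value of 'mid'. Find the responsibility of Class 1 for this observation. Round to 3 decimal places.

Posterior ∝ prior × likelihood, so P(k | x) ∝ π_k f_k(x); normalise over all components.
Categorical probabilities:
  f_1 = P(mid | comp) = 0.05
  f_2 = P(mid | comp) = 0.19
  f_3 = P(mid | comp) = 0.18
Weight by the priors:
  π_1·f_1 = 0.74 × 0.05 = 0.037
  π_2·f_2 = 0.09 × 0.19 = 0.0171
  π_3·f_3 = 0.17 × 0.18 = 0.0306
Normaliser: 0.037 + 0.0171 + 0.0306 = 0.0847
Responsibility of Class 1: 0.037 / 0.0847 ≈ 0.437

0.437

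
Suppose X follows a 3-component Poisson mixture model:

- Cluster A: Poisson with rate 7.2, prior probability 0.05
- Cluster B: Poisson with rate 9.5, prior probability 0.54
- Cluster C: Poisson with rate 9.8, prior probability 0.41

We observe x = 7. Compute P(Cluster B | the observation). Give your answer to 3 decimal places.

0.546

By Bayes' theorem, P(k | x) = π_k f_k(x) / Σ_j π_j f_j(x).
Poisson probabilities:
  p_A = e^(−7.2)·7.2^7/7! = 0.148586
  p_B = e^(−9.5)·9.5^7/7! = 0.103714
  p_C = e^(−9.8)·9.8^7/7! = 0.0955138
Weight by the priors:
  π_A·p_A = 0.05 × 0.148586 = 0.00742928
  π_B·p_B = 0.54 × 0.103714 = 0.0560055
  π_C·p_C = 0.41 × 0.0955138 = 0.0391607
Marginal: 0.00742928 + 0.0560055 + 0.0391607 = 0.102595
P(Cluster B | the observation) ≈ 0.546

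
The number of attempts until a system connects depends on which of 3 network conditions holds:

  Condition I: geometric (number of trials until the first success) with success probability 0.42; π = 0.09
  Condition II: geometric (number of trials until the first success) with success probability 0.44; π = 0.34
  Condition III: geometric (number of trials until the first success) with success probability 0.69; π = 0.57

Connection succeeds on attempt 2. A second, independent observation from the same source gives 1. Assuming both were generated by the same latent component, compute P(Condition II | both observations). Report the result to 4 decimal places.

0.2831

Posterior ∝ prior × likelihood, so P(k | x) ∝ π_k f_k(x); normalise over all components.
Since both observations come from the same component, the likelihood for component k is f_k(x₁)·f_k(x₂).
  L_I = [0.2436] × [0.42] = 0.102312
  L_II = [0.2464] × [0.44] = 0.108416
  L_III = [0.2139] × [0.69] = 0.147591
Multiply by the mixture weights:
  π_I·L_I = 0.09 × 0.102312 = 0.00920808
  π_II·L_II = 0.34 × 0.108416 = 0.0368614
  π_III·L_III = 0.57 × 0.147591 = 0.0841269
Evidence: 0.00920808 + 0.0368614 + 0.0841269 = 0.130196
Responsibility of Condition II: 0.0368614 / 0.130196 ≈ 0.2831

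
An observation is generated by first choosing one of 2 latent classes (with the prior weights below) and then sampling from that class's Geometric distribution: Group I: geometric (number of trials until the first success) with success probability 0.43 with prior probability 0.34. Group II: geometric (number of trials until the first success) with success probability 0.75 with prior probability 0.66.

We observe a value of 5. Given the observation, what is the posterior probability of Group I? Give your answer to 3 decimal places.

0.889

Posterior ∝ prior × likelihood, so P(k | x) ∝ w_k f_k(x); normalise over all components.
Component likelihoods at x = 5:
  f_I = 0.0453908
  f_II = 0.00292969
Weight by the priors:
  w_I·f_I = 0.34 × 0.0453908 = 0.0154329
  w_II·f_II = 0.66 × 0.00292969 = 0.00193359
Marginal: 0.0154329 + 0.00193359 = 0.0173665
P(Group I | the observation) ≈ 0.889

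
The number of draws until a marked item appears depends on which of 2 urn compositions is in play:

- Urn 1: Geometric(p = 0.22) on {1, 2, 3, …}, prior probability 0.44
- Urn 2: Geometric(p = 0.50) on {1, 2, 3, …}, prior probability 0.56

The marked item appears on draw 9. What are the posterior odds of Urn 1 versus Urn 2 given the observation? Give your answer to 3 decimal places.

Since P(k|x) ∝ w_k f_k(x), the posterior odds are w_i f_i(x) / (w_j f_j(x)).
Geometric probabilities:
  p_1 = 0.22·(1−0.22)^8 = 0.22·0.137011 = 0.0301425
  p_2 = 0.50·(1−0.50)^8 = 0.50·0.00390625 = 0.00195312
Odds = (0.44/0.56) × (0.0301425/0.00195312) = 0.785714 × 15.433 ≈ 12.126

12.126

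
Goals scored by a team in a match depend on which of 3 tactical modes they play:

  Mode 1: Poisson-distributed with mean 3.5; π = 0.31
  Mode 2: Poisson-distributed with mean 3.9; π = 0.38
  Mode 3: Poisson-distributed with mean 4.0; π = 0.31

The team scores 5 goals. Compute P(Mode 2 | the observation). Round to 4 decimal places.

0.3927

Apply Bayes' rule: the posterior for each component is proportional to its prior times its likelihood at x.
Evaluate each component's likelihood at the observed value:
  L_1 = 0.132169
  L_2 = 0.152193
  L_3 = 0.156293
Unnormalised posteriors:
  w_1·L_1 = 0.31 × 0.132169 = 0.0409723
  w_2·L_2 = 0.38 × 0.152193 = 0.0578332
  w_3·L_3 = 0.31 × 0.156293 = 0.048451
Denominator: 0.0409723 + 0.0578332 + 0.048451 = 0.147256
So the posterior for Mode 2 is 0.0578332 / 0.147256 ≈ 0.3927.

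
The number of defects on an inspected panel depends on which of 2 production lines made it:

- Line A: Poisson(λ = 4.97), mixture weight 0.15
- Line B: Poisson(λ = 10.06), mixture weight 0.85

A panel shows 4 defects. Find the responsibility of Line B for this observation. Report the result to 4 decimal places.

P(component k | x) = w_k·f_k(x) / marginal(x), where marginal(x) = Σ_j w_j·f_j(x).
Component likelihoods at x = 4 defects:
  p_A = 0.176511
  p_B = 0.0182464
Weight by the priors:
  w_A·p_A = 0.15 × 0.176511 = 0.0264766
  w_B·p_B = 0.85 × 0.0182464 = 0.0155095
Evidence: 0.0264766 + 0.0155095 = 0.0419861
So the posterior for Line B is 0.0155095 / 0.0419861 ≈ 0.3694.

0.3694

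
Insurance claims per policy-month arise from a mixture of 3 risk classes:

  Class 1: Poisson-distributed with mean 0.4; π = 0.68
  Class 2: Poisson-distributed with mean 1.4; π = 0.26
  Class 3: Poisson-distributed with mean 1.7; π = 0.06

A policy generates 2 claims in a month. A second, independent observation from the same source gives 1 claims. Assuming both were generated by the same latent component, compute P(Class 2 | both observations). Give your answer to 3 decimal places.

0.596

By Bayes' theorem, P(k | x) = P(Z=k) f_k(x) / Σ_j P(Z=j) f_j(x).
Since both observations come from the same component, the likelihood for component k is f_k(x₁)·f_k(x₂).
  p_1 = [e^(−0.4)·0.4^2/2! = 0.0536256] × [0.268128] = 0.0143785
  p_2 = [e^(−1.4)·1.4^2/2! = 0.241665] × [0.345236] = 0.0834314
  p_3 = [e^(−1.7)·1.7^2/2! = 0.263978] × [0.310562] = 0.0819814
Prior × likelihood for each component:
  P(Z=1)·p_1 = 0.68 × 0.0143785 = 0.0097774
  P(Z=2)·p_2 = 0.26 × 0.0834314 = 0.0216922
  P(Z=3)·p_3 = 0.06 × 0.0819814 = 0.00491889
Sum: 0.0097774 + 0.0216922 + 0.00491889 = 0.0363885
P(Class 2 | x) = 0.0216922 / 0.0363885 ≈ 0.596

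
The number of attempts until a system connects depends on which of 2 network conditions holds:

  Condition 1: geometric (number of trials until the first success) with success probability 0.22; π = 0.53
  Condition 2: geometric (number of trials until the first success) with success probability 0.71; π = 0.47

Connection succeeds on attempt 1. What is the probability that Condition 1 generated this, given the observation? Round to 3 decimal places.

By Bayes' theorem, P(k | x) = P(Z=k) f_k(x) / Σ_j P(Z=j) f_j(x).
Component likelihoods at x = 1:
  p_1 = 0.22
  p_2 = 0.71
Multiply by the mixture weights:
  P(Z=1)·p_1 = 0.53 × 0.22 = 0.1166
  P(Z=2)·p_2 = 0.47 × 0.71 = 0.3337
Marginal: 0.1166 + 0.3337 = 0.4503
Responsibility of Condition 1: 0.1166 / 0.4503 ≈ 0.259

0.259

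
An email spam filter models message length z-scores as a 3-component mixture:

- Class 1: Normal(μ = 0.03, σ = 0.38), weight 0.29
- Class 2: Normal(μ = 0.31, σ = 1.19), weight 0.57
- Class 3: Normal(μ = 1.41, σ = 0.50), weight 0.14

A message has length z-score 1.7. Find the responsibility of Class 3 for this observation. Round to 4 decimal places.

0.4942

P(component k | x) = P(Z=k)·f_k(x) / marginal(x), where marginal(x) = Σ_j P(Z=j)·f_j(x).
Component likelihoods at x = 1.7:
  L_1 = (1/(0.38·√(2π)))·exp(−(1.7−0.03)²/(2·0.38²)) = 1.049848·exp(-9.65686) = 6.71749e-05
  L_2 = (1/(1.19·√(2π)))·exp(−(1.7−0.31)²/(2·1.19²)) = 0.335246·exp(-0.68219) = 0.169469
  L_3 = (1/(0.50·√(2π)))·exp(−(1.7−1.41)²/(2·0.50²)) = 0.797885·exp(-0.16820) = 0.67436
Multiply by the mixture weights:
  P(Z=1)·L_1 = 0.29 × 6.71749e-05 = 1.94807e-05
  P(Z=2)·L_2 = 0.57 × 0.169469 = 0.0965976
  P(Z=3)·L_3 = 0.14 × 0.67436 = 0.0944104
Sum: 1.94807e-05 + 0.0965976 + 0.0944104 = 0.191027
So the posterior for Class 3 is 0.0944104 / 0.191027 ≈ 0.4942.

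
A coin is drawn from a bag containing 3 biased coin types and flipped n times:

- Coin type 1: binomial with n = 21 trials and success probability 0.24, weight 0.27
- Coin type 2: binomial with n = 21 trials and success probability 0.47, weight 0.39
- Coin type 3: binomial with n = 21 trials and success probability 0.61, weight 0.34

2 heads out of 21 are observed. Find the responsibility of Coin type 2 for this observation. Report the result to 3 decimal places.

0.006

P(component k | x) = P(Z=k)·f_k(x) / marginal(x), where marginal(x) = Σ_j P(Z=j)·f_j(x).
Component likelihoods at x = 2 heads out of 21:
  p_1 = C(21,2)·0.24^2·0.76^19 = 210·0.0576·0.00543824 = 0.0657809
  p_2 = C(21,2)·0.47^2·0.53^19 = 210·0.2209·5.77087e-06 = 0.000267705
  p_3 = C(21,2)·0.61^2·0.39^19 = 210·0.3721·1.69913e-08 = 1.32772e-06
Multiply by the mixture weights:
  P(Z=1)·p_1 = 0.27 × 0.0657809 = 0.0177609
  P(Z=2)·p_2 = 0.39 × 0.000267705 = 0.000104405
  P(Z=3)·p_3 = 0.34 × 1.32772e-06 = 4.51425e-07
Marginal: 0.0177609 + 0.000104405 + 4.51425e-07 = 0.0178657
Responsibility of Coin type 2: 0.000104405 / 0.0178657 ≈ 0.006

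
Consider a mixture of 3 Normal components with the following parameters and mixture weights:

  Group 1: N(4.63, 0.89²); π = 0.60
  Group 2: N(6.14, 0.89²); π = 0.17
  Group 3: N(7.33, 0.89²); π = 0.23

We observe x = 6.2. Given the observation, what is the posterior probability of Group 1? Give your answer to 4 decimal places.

By Bayes' theorem, P(k | x) = P(Z=k) f_k(x) / Σ_j P(Z=j) f_j(x).
Component likelihoods at x = 6.2:
  L_1 = (1/(0.89·√(2π)))·exp(−(6.2−4.63)²/(2·0.89²)) = 0.448250·exp(-1.55593) = 0.0945778
  L_2 = (1/(0.89·√(2π)))·exp(−(6.2−6.14)²/(2·0.89²)) = 0.448250·exp(-0.00227) = 0.447232
  L_3 = (1/(0.89·√(2π)))·exp(−(6.2−7.33)²/(2·0.89²)) = 0.448250·exp(-0.80602) = 0.200202
Multiply by the mixture weights:
  P(Z=1)·L_1 = 0.60 × 0.0945778 = 0.0567467
  P(Z=2)·L_2 = 0.17 × 0.447232 = 0.0760295
  P(Z=3)·L_3 = 0.23 × 0.200202 = 0.0460465
Normaliser: 0.0567467 + 0.0760295 + 0.0460465 = 0.178823
P(Group 1 | x) = 0.0567467 / 0.178823 ≈ 0.3173

0.3173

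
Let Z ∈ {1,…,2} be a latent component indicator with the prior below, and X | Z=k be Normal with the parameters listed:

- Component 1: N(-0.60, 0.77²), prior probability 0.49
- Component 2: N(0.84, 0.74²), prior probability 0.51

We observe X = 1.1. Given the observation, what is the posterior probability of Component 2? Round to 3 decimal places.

P(component k | x) = π_k·f_k(x) / marginal(x), where marginal(x) = Σ_j π_j·f_j(x).
Normal densities:
  p_1 = 0.0452865
  p_2 = 0.506841
Multiply by the mixture weights:
  π_1·p_1 = 0.49 × 0.0452865 = 0.0221904
  π_2·p_2 = 0.51 × 0.506841 = 0.258489
Normaliser: 0.0221904 + 0.258489 = 0.280679
So the posterior for Component 2 is 0.258489 / 0.280679 ≈ 0.921.

0.921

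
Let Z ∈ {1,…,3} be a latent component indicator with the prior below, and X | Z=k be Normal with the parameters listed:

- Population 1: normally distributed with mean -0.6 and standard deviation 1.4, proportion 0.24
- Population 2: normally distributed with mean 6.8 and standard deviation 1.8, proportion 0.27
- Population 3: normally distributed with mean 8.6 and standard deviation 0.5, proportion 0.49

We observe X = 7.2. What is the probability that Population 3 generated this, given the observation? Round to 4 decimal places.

0.1173

The responsibility of component k is P(Z=k) f_k(x) divided by Σ_j P(Z=j) f_j(x).
Normal densities:
  p_1 = (1/(1.4·√(2π)))·exp(−(7.2−-0.6)²/(2·1.4²)) = 0.284959·exp(-15.52041) = 5.18029e-08
  p_2 = (1/(1.8·√(2π)))·exp(−(7.2−6.8)²/(2·1.8²)) = 0.221635·exp(-0.02469) = 0.216229
  p_3 = (1/(0.5·√(2π)))·exp(−(7.2−8.6)²/(2·0.5²)) = 0.797885·exp(-3.92000) = 0.0158309
Multiply by the mixture weights:
  P(Z=1)·p_1 = 0.24 × 5.18029e-08 = 1.24327e-08
  P(Z=2)·p_2 = 0.27 × 0.216229 = 0.0583819
  P(Z=3)·p_3 = 0.49 × 0.0158309 = 0.00775714
Sum: 1.24327e-08 + 0.0583819 + 0.00775714 = 0.066139
So the posterior for Population 3 is 0.00775714 / 0.066139 ≈ 0.1173.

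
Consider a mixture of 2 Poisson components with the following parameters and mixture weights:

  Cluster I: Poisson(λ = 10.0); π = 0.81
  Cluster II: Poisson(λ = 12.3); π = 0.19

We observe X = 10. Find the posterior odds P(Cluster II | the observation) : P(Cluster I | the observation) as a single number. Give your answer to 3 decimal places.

0.186

The posterior odds equal the prior odds times the likelihood ratio: (π_i/π_j)·(f_i(x)/f_j(x)).
Evaluate each component's likelihood at the observed value:
  f_I = e^(−10.0)·10.0^10/10! = 0.12511
  f_II = e^(−12.3)·12.3^10/10! = 0.0994182
Odds = (0.19/0.81) × (0.0994182/0.12511) = 0.234568 × 0.794646 ≈ 0.186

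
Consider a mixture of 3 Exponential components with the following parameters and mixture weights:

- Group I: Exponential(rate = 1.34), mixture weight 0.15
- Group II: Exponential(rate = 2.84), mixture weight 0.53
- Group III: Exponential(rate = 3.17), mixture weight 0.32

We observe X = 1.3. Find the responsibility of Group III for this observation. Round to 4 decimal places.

0.1846

P(component k | x) = π_k·f_k(x) / marginal(x), where marginal(x) = Σ_j π_j·f_j(x).
Evaluate each component's likelihood at the observed value:
  f_I = 0.234727
  f_II = 0.0707788
  f_III = 0.0514436
Multiply by the mixture weights:
  π_I·f_I = 0.15 × 0.234727 = 0.0352091
  π_II·f_II = 0.53 × 0.0707788 = 0.0375128
  π_III·f_III = 0.32 × 0.0514436 = 0.016462
Sum: 0.0352091 + 0.0375128 + 0.016462 = 0.0891838
P(Group III | 1.3) ≈ 0.1846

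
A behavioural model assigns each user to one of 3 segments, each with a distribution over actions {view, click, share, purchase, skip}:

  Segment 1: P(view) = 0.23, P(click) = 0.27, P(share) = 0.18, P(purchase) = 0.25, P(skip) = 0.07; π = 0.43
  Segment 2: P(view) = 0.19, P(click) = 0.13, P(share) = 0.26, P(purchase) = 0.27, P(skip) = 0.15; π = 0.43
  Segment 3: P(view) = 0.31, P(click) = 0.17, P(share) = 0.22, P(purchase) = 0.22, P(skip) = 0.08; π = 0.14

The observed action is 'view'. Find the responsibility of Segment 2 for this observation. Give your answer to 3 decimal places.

P(component k | x) = P(Z=k)·f_k(x) / marginal(x), where marginal(x) = Σ_j P(Z=j)·f_j(x).
Categorical probabilities:
  L_1 = P(view | comp) = 0.23
  L_2 = P(view | comp) = 0.19
  L_3 = P(view | comp) = 0.31
Weight by the priors:
  P(Z=1)·L_1 = 0.43 × 0.23 = 0.0989
  P(Z=2)·L_2 = 0.43 × 0.19 = 0.0817
  P(Z=3)·L_3 = 0.14 × 0.31 = 0.0434
Normaliser: 0.0989 + 0.0817 + 0.0434 = 0.224
Responsibility of Segment 2: 0.0817 / 0.224 ≈ 0.365

0.365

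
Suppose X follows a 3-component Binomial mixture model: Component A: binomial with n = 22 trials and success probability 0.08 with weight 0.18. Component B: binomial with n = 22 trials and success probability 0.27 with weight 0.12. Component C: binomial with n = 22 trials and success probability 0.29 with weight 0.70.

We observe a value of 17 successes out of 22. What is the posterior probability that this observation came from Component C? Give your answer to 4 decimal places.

0.9448

The responsibility of component k is P(Z=k) f_k(x) divided by Σ_j P(Z=j) f_j(x).
Component likelihoods at x = 17 successes out of 22:
  f_A = C(22,17)·0.08^17·0.92^5 = 26334·2.2518e-19·0.659082 = 3.90828e-15
  f_B = C(22,17)·0.27^17·0.73^5 = 26334·2.15369e-10·0.207307 = 1.17575e-06
  f_C = C(22,17)·0.29^17·0.71^5 = 26334·7.25715e-10·0.180423 = 3.44806e-06
Prior × likelihood for each component:
  P(Z=A)·f_A = 0.18 × 3.90828e-15 = 7.03491e-16
  P(Z=B)·f_B = 0.12 × 1.17575e-06 = 1.4109e-07
  P(Z=C)·f_C = 0.70 × 3.44806e-06 = 2.41364e-06
Normaliser: 7.03491e-16 + 1.4109e-07 + 2.41364e-06 = 2.55473e-06
Responsibility of Component C: 2.41364e-06 / 2.55473e-06 ≈ 0.9448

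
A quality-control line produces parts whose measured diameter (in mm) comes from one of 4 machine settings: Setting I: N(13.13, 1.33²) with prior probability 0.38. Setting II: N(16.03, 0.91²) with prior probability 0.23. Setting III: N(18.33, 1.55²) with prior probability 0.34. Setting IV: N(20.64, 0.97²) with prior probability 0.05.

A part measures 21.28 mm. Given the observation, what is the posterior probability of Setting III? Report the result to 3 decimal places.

0.464

By Bayes' theorem, P(k | x) = w_k f_k(x) / Σ_j w_j f_j(x).
Evaluate each component's likelihood at the observed value:
  f_I = (1/(1.33·√(2π)))·exp(−(21.28−13.13)²/(2·1.33²)) = 0.299957·exp(-18.77509) = 2.10447e-09
  f_II = (1/(0.91·√(2π)))·exp(−(21.28−16.03)²/(2·0.91²)) = 0.438398·exp(-16.64201) = 2.59618e-08
  f_III = (1/(1.55·√(2π)))·exp(−(21.28−18.33)²/(2·1.55²)) = 0.257382·exp(-1.81113) = 0.0420739
  f_IV = (1/(0.97·√(2π)))·exp(−(21.28−20.64)²/(2·0.97²)) = 0.411281·exp(-0.21766) = 0.330832
Unnormalised posteriors:
  w_I·f_I = 0.38 × 2.10447e-09 = 7.99697e-10
  w_II·f_II = 0.23 × 2.59618e-08 = 5.97121e-09
  w_III·f_III = 0.34 × 0.0420739 = 0.0143051
  w_IV·f_IV = 0.05 × 0.330832 = 0.0165416
Evidence: 7.99697e-10 + 5.97121e-09 + 0.0143051 + 0.0165416 = 0.0308468
So the posterior for Setting III is 0.0143051 / 0.0308468 ≈ 0.464.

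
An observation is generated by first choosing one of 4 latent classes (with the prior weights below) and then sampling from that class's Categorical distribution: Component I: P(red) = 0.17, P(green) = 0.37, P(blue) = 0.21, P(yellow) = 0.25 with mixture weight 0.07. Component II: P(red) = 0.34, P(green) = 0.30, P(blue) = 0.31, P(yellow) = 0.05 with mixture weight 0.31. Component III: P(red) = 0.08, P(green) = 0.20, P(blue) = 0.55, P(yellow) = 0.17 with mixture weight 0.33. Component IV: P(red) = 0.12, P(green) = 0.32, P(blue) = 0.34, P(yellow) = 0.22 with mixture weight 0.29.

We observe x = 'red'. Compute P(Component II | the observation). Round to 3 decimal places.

Posterior ∝ prior × likelihood, so P(k | x) ∝ π_k f_k(x); normalise over all components.
Evaluate each component's likelihood at the observed value:
  p_I = P(red | comp) = 0.17
  p_II = P(red | comp) = 0.34
  p_III = P(red | comp) = 0.08
  p_IV = P(red | comp) = 0.12
Prior × likelihood for each component:
  π_I·p_I = 0.07 × 0.17 = 0.0119
  π_II·p_II = 0.31 × 0.34 = 0.1054
  π_III·p_III = 0.33 × 0.08 = 0.0264
  π_IV·p_IV = 0.29 × 0.12 = 0.0348
Normaliser: 0.0119 + 0.1054 + 0.0264 + 0.0348 = 0.1785
P(Component II | the observation) ≈ 0.590

0.590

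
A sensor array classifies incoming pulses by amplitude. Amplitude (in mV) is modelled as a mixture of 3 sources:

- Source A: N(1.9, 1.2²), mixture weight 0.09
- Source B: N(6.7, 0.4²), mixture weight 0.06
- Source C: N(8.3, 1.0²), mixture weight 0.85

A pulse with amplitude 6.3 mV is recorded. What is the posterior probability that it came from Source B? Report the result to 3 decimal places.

0.441

Apply Bayes' rule: the posterior for each component is proportional to its prior times its likelihood at x.
Evaluate each component's likelihood at the observed value:
  p_A = 0.000400226
  p_B = 0.604927
  p_C = 0.053991
Unnormalised posteriors:
  π_A·p_A = 0.09 × 0.000400226 = 3.60203e-05
  π_B·p_B = 0.06 × 0.604927 = 0.0362956
  π_C·p_C = 0.85 × 0.053991 = 0.0458923
Marginal: 3.60203e-05 + 0.0362956 + 0.0458923 = 0.082224
So the posterior for Source B is 0.0362956 / 0.082224 ≈ 0.441.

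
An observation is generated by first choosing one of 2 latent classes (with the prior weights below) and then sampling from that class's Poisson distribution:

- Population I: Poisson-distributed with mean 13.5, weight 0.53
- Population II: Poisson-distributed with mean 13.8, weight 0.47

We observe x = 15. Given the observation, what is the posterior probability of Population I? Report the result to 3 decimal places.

Posterior ∝ prior × likelihood, so P(k | x) ∝ w_k f_k(x); normalise over all components.
Poisson probabilities:
  L_I = e^(−13.5)·13.5^15/15! = 0.0945217
  L_II = e^(−13.8)·13.8^15/15! = 0.0973695
Unnormalised posteriors:
  w_I·L_I = 0.53 × 0.0945217 = 0.0500965
  w_II·L_II = 0.47 × 0.0973695 = 0.0457637
Normaliser: 0.0500965 + 0.0457637 = 0.0958601
Responsibility of Population I: 0.0500965 / 0.0958601 ≈ 0.523

0.523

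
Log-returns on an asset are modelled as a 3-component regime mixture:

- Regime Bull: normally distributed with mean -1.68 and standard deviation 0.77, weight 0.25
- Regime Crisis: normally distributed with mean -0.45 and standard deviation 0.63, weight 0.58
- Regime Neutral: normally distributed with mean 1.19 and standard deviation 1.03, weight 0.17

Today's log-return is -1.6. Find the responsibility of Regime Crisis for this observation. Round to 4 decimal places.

P(component k | x) = P(Z=k)·f_k(x) / marginal(x), where marginal(x) = Σ_j P(Z=j)·f_j(x).
Evaluate each component's likelihood at the observed value:
  f_Bull = 0.515318
  f_Crisis = 0.119679
  f_Neutral = 0.00988114
Multiply by the mixture weights:
  P(Z=Bull)·f_Bull = 0.25 × 0.515318 = 0.12883
  P(Z=Crisis)·f_Crisis = 0.58 × 0.119679 = 0.069414
  P(Z=Neutral)·f_Neutral = 0.17 × 0.00988114 = 0.00167979
Evidence: 0.12883 + 0.069414 + 0.00167979 = 0.199923
Responsibility of Regime Crisis: 0.069414 / 0.199923 ≈ 0.3472

0.3472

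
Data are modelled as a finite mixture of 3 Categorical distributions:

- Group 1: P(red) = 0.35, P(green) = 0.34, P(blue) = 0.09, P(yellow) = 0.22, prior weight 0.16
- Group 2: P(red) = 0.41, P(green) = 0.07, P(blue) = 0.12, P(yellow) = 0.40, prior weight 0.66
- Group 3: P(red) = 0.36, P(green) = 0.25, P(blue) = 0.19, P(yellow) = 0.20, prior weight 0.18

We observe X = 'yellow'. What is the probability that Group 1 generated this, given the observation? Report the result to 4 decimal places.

P(component k | x) = P(Z=k)·f_k(x) / marginal(x), where marginal(x) = Σ_j P(Z=j)·f_j(x).
Component likelihoods at x = 'yellow':
  p_1 = 0.22
  p_2 = 0.4
  p_3 = 0.2
Unnormalised posteriors:
  P(Z=1)·p_1 = 0.16 × 0.22 = 0.0352
  P(Z=2)·p_2 = 0.66 × 0.4 = 0.264
  P(Z=3)·p_3 = 0.18 × 0.2 = 0.036
Normaliser: 0.0352 + 0.264 + 0.036 = 0.3352
So the posterior for Group 1 is 0.0352 / 0.3352 ≈ 0.1050.

0.1050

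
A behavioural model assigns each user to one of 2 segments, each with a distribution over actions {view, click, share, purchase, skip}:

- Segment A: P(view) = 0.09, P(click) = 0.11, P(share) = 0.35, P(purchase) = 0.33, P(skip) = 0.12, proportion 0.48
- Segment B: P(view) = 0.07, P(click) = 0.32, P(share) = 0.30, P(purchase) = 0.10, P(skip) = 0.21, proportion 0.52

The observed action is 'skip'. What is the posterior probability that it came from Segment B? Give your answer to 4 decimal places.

0.6547

Posterior ∝ prior × likelihood, so P(k | x) ∝ π_k f_k(x); normalise over all components.
Categorical probabilities:
  f_A = P(skip | comp) = 0.12
  f_B = P(skip | comp) = 0.21
Unnormalised posteriors:
  π_A·f_A = 0.48 × 0.12 = 0.0576
  π_B·f_B = 0.52 × 0.21 = 0.1092
Sum: 0.0576 + 0.1092 = 0.1668
Responsibility of Segment B: 0.1092 / 0.1668 ≈ 0.6547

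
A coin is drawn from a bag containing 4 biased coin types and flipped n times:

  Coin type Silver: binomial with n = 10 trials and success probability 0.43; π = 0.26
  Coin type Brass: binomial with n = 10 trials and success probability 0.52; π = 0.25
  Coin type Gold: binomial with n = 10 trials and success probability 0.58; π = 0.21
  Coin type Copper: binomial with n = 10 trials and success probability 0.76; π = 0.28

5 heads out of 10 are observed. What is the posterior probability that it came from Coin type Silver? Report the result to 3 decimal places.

0.324

Posterior ∝ prior × likelihood, so P(k | x) ∝ π_k f_k(x); normalise over all components.
Component likelihoods at x = 5 heads out of 10:
  f_Silver = C(10,5)·0.43^5·0.57^5 = 252·0.0147008·0.0601692 = 0.222904
  f_Brass = C(10,5)·0.52^5·0.48^5 = 252·0.0380204·0.0254804 = 0.244131
  f_Gold = C(10,5)·0.58^5·0.42^5 = 252·0.0656357·0.0130691 = 0.216166
  f_Copper = C(10,5)·0.76^5·0.24^5 = 252·0.253553·0.000796262 = 0.0508774
Multiply by the mixture weights:
  π_Silver·f_Silver = 0.26 × 0.222904 = 0.0579549
  π_Brass·f_Brass = 0.25 × 0.244131 = 0.0610328
  π_Gold·f_Gold = 0.21 × 0.216166 = 0.0453948
  π_Copper·f_Copper = 0.28 × 0.0508774 = 0.0142457
Marginal: 0.0579549 + 0.0610328 + 0.0453948 + 0.0142457 = 0.178628
P(Coin type Silver | x) = 0.0579549 / 0.178628 ≈ 0.324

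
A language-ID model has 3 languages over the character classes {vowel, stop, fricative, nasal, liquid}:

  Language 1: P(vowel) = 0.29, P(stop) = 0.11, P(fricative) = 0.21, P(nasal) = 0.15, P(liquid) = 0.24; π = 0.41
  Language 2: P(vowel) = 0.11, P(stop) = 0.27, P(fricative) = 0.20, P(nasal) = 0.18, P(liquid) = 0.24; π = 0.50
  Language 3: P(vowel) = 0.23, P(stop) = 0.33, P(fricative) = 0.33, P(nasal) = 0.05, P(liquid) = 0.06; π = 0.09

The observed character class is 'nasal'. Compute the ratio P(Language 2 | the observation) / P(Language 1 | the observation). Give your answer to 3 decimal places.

1.463

Since P(k|x) ∝ π_k f_k(x), the posterior odds are π_i f_i(x) / (π_j f_j(x)).
Component likelihoods at x = 'nasal':
  L_1 = P(nasal | comp) = 0.15
  L_2 = P(nasal | comp) = 0.18
  L_3 = P(nasal | comp) = 0.05
0.09 / 0.0615 ≈ 1.463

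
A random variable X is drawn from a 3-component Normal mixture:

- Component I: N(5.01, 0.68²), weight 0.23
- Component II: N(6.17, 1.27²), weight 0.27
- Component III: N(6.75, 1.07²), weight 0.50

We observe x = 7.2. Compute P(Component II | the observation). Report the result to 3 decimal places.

0.263

Posterior ∝ prior × likelihood, so P(k | x) ∝ P(Z=k) f_k(x); normalise over all components.
Normal densities:
  p_I = (1/(0.68·√(2π)))·exp(−(7.2−5.01)²/(2·0.68²)) = 0.586680·exp(-5.18609) = 0.00328178
  p_II = (1/(1.27·√(2π)))·exp(−(7.2−6.17)²/(2·1.27²)) = 0.314128·exp(-0.32888) = 0.226087
  p_III = (1/(1.07·√(2π)))·exp(−(7.2−6.75)²/(2·1.07²)) = 0.372843·exp(-0.08844) = 0.341287
Unnormalised posteriors:
  P(Z=I)·p_I = 0.23 × 0.00328178 = 0.000754809
  P(Z=II)·p_II = 0.27 × 0.226087 = 0.0610435
  P(Z=III)·p_III = 0.50 × 0.341287 = 0.170643
Evidence: 0.000754809 + 0.0610435 + 0.170643 = 0.232442
P(Component II | x) ≈ 0.263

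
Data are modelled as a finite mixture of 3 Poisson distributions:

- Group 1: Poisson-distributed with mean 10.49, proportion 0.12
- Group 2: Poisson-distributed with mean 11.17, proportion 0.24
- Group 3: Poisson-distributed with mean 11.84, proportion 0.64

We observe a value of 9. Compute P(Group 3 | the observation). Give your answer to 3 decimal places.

0.596

Apply Bayes' rule: the posterior for each component is proportional to its prior times its likelihood at x.
Evaluate each component's likelihood at the observed value:
  L_1 = e^(−10.49)·10.49^9/9! = 0.117887
  L_2 = e^(−11.17)·11.17^9/9! = 0.105111
  L_3 = e^(−11.84)·11.84^9/9! = 0.0908564
Weight by the priors:
  π_1·L_1 = 0.12 × 0.117887 = 0.0141465
  π_2·L_2 = 0.24 × 0.105111 = 0.0252265
  π_3·L_3 = 0.64 × 0.0908564 = 0.0581481
Marginal: 0.0141465 + 0.0252265 + 0.0581481 = 0.0975211
P(Group 3 | the observation) = 0.0581481 / 0.0975211 ≈ 0.596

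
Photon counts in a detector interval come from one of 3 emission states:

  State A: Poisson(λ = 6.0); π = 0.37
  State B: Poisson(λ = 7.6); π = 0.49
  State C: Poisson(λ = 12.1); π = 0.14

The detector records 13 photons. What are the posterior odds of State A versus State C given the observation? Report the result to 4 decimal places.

0.1291

The posterior odds equal the prior odds times the likelihood ratio: (π_i/π_j)·(f_i(x)/f_j(x)).
Poisson probabilities:
  f_A = 0.00519899
  f_B = 0.0226808
  f_C = 0.106406
Odds = (0.37/0.14) × (0.00519899/0.106406) = 2.64286 × 0.0488599 ≈ 0.1291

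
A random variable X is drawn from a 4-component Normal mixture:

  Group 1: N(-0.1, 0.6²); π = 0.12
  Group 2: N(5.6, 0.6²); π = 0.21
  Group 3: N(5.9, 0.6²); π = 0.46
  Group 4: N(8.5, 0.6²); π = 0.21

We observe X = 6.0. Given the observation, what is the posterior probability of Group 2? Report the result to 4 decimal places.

Posterior ∝ prior × likelihood, so P(k | x) ∝ w_k f_k(x); normalise over all components.
Component likelihoods at x = 6.0:
  p_1 = 2.38879e-23
  p_2 = 0.532413
  p_3 = 0.655733
  p_4 = 0.000112938
Unnormalised posteriors:
  w_1·p_1 = 0.12 × 2.38879e-23 = 2.86655e-24
  w_2·p_2 = 0.21 × 0.532413 = 0.111807
  w_3·p_3 = 0.46 × 0.655733 = 0.301637
  w_4·p_4 = 0.21 × 0.000112938 = 2.37171e-05
Normaliser: 2.86655e-24 + 0.111807 + 0.301637 + 2.37171e-05 = 0.413468
Responsibility of Group 2: 0.111807 / 0.413468 ≈ 0.2704

0.2704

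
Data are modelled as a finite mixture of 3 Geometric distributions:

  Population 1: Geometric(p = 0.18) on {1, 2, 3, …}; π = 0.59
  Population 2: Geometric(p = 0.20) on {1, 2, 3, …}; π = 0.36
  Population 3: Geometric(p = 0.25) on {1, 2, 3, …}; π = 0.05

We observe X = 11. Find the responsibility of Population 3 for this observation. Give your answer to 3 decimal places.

0.031

By Bayes' theorem, P(k | x) = w_k f_k(x) / Σ_j w_j f_j(x).
Geometric probabilities:
  f_1 = 0.0247406
  f_2 = 0.0214748
  f_3 = 0.0140784
Weight by the priors:
  w_1·f_1 = 0.59 × 0.0247406 = 0.014597
  w_2·f_2 = 0.36 × 0.0214748 = 0.00773094
  w_3·f_3 = 0.05 × 0.0140784 = 0.000703919
Normaliser: 0.014597 + 0.00773094 + 0.000703919 = 0.0230318
P(Population 3 | x) ≈ 0.031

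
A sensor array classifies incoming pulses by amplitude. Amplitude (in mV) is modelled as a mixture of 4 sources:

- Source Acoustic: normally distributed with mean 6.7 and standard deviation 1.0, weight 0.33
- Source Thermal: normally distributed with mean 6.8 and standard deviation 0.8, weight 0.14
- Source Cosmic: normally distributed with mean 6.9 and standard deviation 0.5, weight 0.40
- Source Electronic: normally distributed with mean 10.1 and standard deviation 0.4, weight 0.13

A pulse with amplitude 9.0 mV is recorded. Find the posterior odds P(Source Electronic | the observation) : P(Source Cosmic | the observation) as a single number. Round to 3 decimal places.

Posterior odds = (π_i f_i(x)) / (π_j f_j(x)); the normalising sum cancels.
Normal densities:
  L_Acoustic = (1/(1.0·√(2π)))·exp(−(9.0−6.7)²/(2·1.0²)) = 0.398942·exp(-2.64500) = 0.028327
  L_Thermal = (1/(0.8·√(2π)))·exp(−(9.0−6.8)²/(2·0.8²)) = 0.498678·exp(-3.78125) = 0.011367
  L_Cosmic = (1/(0.5·√(2π)))·exp(−(9.0−6.9)²/(2·0.5²)) = 0.797885·exp(-8.82000) = 0.000117886
  L_Electronic = (1/(0.4·√(2π)))·exp(−(9.0−10.1)²/(2·0.4²)) = 0.997356·exp(-3.78125) = 0.0227339
Posterior odds = (π_Electronic·L_Electronic) / (π_Cosmic·L_Cosmic) = (0.13·0.0227339) / (0.40·0.000117886) = 0.00295541 / 4.71545e-05 ≈ 62.675

62.675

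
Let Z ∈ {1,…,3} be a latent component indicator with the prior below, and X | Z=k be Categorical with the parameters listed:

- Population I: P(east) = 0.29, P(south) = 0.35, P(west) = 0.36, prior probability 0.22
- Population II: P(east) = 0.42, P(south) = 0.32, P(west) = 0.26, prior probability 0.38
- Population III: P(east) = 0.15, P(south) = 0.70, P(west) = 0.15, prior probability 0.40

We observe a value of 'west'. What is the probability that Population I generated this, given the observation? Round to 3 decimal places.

0.333

P(component k | x) = P(Z=k)·f_k(x) / marginal(x), where marginal(x) = Σ_j P(Z=j)·f_j(x).
Evaluate each component's likelihood at the observed value:
  f_I = P(west | comp) = 0.36
  f_II = P(west | comp) = 0.26
  f_III = P(west | comp) = 0.15
Multiply by the mixture weights:
  P(Z=I)·f_I = 0.22 × 0.36 = 0.0792
  P(Z=II)·f_II = 0.38 × 0.26 = 0.0988
  P(Z=III)·f_III = 0.40 × 0.15 = 0.06
Normaliser: 0.0792 + 0.0988 + 0.06 = 0.238
P(Population I | x) ≈ 0.333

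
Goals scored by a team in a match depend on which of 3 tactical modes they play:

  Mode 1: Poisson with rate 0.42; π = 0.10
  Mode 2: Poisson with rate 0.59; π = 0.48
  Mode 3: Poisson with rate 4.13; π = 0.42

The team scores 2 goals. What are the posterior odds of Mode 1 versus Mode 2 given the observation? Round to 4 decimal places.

0.1251

Only the two components matter; the odds are (w_i f_i(x)) / (w_j f_j(x)).
Component likelihoods at x = 2 goals:
  p_1 = e^(−0.42)·0.42^2/2! = 0.0579515
  p_2 = e^(−0.59)·0.59^2/2! = 0.0964807
  p_3 = e^(−4.13)·4.13^2/2! = 0.137162
Odds = (0.10/0.48) × (0.0579515/0.0964807) = 0.208333 × 0.600654 ≈ 0.1251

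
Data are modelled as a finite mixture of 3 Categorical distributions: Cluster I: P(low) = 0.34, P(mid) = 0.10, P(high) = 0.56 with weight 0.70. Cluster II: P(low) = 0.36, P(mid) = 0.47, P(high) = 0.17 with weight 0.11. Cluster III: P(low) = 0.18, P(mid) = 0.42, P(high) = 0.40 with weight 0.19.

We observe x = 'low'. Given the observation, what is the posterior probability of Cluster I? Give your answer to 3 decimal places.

Posterior ∝ prior × likelihood, so P(k | x) ∝ w_k f_k(x); normalise over all components.
Categorical probabilities:
  L_I = P(low | comp) = 0.34
  L_II = P(low | comp) = 0.36
  L_III = P(low | comp) = 0.18
Multiply by the mixture weights:
  w_I·L_I = 0.70 × 0.34 = 0.238
  w_II·L_II = 0.11 × 0.36 = 0.0396
  w_III·L_III = 0.19 × 0.18 = 0.0342
Denominator: 0.238 + 0.0396 + 0.0342 = 0.3118
So the posterior for Cluster I is 0.238 / 0.3118 ≈ 0.763.

0.763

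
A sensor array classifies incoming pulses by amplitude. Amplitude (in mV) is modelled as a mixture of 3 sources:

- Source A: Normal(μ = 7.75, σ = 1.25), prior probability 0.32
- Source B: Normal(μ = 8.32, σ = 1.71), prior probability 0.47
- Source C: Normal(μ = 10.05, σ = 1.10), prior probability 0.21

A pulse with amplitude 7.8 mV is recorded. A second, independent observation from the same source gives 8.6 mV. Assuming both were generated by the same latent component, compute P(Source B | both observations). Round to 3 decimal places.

0.469

By Bayes' theorem, P(k | x) = P(Z=k) f_k(x) / Σ_j P(Z=j) f_j(x).
Since both observations come from the same component, the likelihood for component k is f_k(x₁)·f_k(x₂).
  L_A = [(1/(1.25·√(2π)))·exp(−(7.8−7.75)²/(2·1.25²)) = 0.319154·exp(-0.00080) = 0.318899] × [0.253274] = 0.0807688
  L_B = [(1/(1.71·√(2π)))·exp(−(7.8−8.32)²/(2·1.71²)) = 0.233300·exp(-0.04624) = 0.222758] × [0.230193] = 0.0512774
  L_C = [(1/(1.10·√(2π)))·exp(−(7.8−10.05)²/(2·1.10²)) = 0.362675·exp(-2.09194) = 0.0447712] × [0.152125] = 0.00681083
Weight by the priors:
  P(Z=A)·L_A = 0.32 × 0.0807688 = 0.025846
  P(Z=B)·L_B = 0.47 × 0.0512774 = 0.0241004
  P(Z=C)·L_C = 0.21 × 0.00681083 = 0.00143027
Denominator: 0.025846 + 0.0241004 + 0.00143027 = 0.0513767
Responsibility of Source B: 0.0241004 / 0.0513767 ≈ 0.469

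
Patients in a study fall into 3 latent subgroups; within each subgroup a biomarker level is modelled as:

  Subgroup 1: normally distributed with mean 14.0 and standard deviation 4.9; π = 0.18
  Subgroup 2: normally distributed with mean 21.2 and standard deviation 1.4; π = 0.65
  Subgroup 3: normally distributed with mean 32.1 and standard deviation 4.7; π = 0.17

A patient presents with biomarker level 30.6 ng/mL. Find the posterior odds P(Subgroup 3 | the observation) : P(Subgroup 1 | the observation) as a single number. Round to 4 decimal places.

290.6235

Posterior odds = (w_i f_i(x)) / (w_j f_j(x)); the normalising sum cancels.
Evaluate each component's likelihood at the observed value:
  f_1 = 0.000262144
  f_2 = 4.62839e-11
  f_3 = 0.0806667
0.0137133 / 4.71859e-05 ≈ 290.6235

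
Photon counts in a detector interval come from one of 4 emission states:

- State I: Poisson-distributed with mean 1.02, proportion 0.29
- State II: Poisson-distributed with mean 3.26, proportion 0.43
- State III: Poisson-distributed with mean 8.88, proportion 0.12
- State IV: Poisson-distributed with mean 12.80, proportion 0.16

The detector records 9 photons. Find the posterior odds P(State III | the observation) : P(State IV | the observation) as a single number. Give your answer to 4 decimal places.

1.4071

Since P(k|x) ∝ P(Z=k) f_k(x), the posterior odds are P(Z=i) f_i(x) / (P(Z=j) f_j(x)).
Poisson probabilities:
  L_I = 1.18757e-06
  L_II = 0.00439942
  L_III = 0.131649
  L_IV = 0.0701709
0.0157979 / 0.0112274 ≈ 1.4071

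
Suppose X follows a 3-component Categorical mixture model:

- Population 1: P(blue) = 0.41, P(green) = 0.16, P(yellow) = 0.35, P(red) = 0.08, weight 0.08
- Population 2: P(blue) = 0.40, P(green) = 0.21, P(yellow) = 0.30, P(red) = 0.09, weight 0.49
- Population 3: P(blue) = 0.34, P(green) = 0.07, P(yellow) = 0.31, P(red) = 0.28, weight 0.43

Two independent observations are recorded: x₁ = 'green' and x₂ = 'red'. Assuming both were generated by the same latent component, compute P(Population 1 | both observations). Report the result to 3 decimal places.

The responsibility of component k is w_k f_k(x) divided by Σ_j w_j f_j(x).
Since both observations come from the same component, the likelihood for component k is f_k(x₁)·f_k(x₂).
  p_1 = [P(green | comp) = 0.16] × [0.08] = 0.0128
  p_2 = [P(green | comp) = 0.21] × [0.09] = 0.0189
  p_3 = [P(green | comp) = 0.07] × [0.28] = 0.0196
Multiply by the mixture weights:
  w_1·p_1 = 0.08 × 0.0128 = 0.001024
  w_2·p_2 = 0.49 × 0.0189 = 0.009261
  w_3·p_3 = 0.43 × 0.0196 = 0.008428
Normaliser: 0.001024 + 0.009261 + 0.008428 = 0.018713
P(Population 1 | data) = 0.001024 / 0.018713 ≈ 0.055

0.055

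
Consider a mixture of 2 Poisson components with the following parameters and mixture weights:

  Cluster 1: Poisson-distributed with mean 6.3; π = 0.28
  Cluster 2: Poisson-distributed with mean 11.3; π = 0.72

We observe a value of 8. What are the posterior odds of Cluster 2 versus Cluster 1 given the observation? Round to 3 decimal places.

Since P(k|x) ∝ w_k f_k(x), the posterior odds are w_i f_i(x) / (w_j f_j(x)).
Component likelihoods at x = 8:
  f_1 = 0.113018
  f_2 = 0.0815792
Odds = (0.72/0.28) × (0.0815792/0.113018) = 2.57143 × 0.721823 ≈ 1.856

1.856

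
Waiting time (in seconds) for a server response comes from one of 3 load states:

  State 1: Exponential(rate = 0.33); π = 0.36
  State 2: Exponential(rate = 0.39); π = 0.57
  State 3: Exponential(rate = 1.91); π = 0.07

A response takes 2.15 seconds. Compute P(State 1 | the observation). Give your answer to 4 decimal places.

0.3728

By Bayes' theorem, P(k | x) = π_k f_k(x) / Σ_j π_j f_j(x).
Exponential densities:
  f_1 = 0.162324
  f_2 = 0.16862
  f_3 = 0.0314487
Unnormalised posteriors:
  π_1·f_1 = 0.36 × 0.162324 = 0.0584365
  π_2·f_2 = 0.57 × 0.16862 = 0.0961133
  π_3·f_3 = 0.07 × 0.0314487 = 0.00220141
Normaliser: 0.0584365 + 0.0961133 + 0.00220141 = 0.156751
P(State 1 | the observation) = 0.0584365 / 0.156751 ≈ 0.3728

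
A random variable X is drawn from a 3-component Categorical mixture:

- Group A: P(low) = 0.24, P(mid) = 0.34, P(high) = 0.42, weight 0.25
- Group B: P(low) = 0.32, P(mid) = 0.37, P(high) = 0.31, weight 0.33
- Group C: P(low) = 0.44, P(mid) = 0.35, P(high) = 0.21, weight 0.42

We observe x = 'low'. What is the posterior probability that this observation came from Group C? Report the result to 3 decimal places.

0.527

By Bayes' theorem, P(k | x) = P(Z=k) f_k(x) / Σ_j P(Z=j) f_j(x).
Component likelihoods at x = 'low':
  L_A = P(low | comp) = 0.24
  L_B = P(low | comp) = 0.32
  L_C = P(low | comp) = 0.44
Prior × likelihood for each component:
  P(Z=A)·L_A = 0.25 × 0.24 = 0.06
  P(Z=B)·L_B = 0.33 × 0.32 = 0.1056
  P(Z=C)·L_C = 0.42 × 0.44 = 0.1848
Denominator: 0.06 + 0.1056 + 0.1848 = 0.3504
P(Group C | the observation) ≈ 0.527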